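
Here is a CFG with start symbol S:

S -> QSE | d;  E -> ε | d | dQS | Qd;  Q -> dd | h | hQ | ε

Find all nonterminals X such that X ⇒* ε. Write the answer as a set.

Directly nullable (have an ε-rule): {E, Q}.
Not nullable: S — each has a terminal in every rule's right-hand side or depends on a non-nullable symbol.

{E, Q}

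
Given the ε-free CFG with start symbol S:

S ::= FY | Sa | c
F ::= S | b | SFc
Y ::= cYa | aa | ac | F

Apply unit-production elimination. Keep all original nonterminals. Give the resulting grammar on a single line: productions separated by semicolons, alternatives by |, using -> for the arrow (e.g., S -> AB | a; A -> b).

S -> c | FY | Sa; F -> b | c | FY | Sa | SFc; Y -> b | c | FY | Sa | aa | ac | SFc | cYa

Unit productions: F->S, Y->F.
Unit pairs (A ⇒* B via units): (F,S), (Y,F), (Y,S).
S: inherits non-unit rules of {S} → FY | Sa | c.
F: inherits non-unit rules of {F, S} → FY | SFc | Sa | b | c.
Y: inherits non-unit rules of {F, S, Y} → FY | SFc | Sa | aa | ac | b | c | cYa.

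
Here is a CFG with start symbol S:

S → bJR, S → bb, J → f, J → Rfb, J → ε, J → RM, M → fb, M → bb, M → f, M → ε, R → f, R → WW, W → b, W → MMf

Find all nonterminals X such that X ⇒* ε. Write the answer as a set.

{J, M}

Directly nullable (have an ε-rule): {J, M}.
Not nullable: R, S, W — each has a terminal in every rule's right-hand side or depends on a non-nullable symbol.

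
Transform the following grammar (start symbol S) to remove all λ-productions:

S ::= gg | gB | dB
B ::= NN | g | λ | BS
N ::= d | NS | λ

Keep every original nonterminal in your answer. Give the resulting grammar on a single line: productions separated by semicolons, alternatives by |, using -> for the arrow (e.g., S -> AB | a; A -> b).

Nullable set: {B, N}.
S -> dB: B nullable, giving d | dB.
S -> gB: B nullable, giving g | gB.
Drop B -> λ.
B -> BS: B nullable, giving BS | S.
B -> NN: N, N nullable, giving N | NN.
Drop N -> λ.
N -> NS: N nullable, giving NS | S.
Unchanged (no nullable symbols): S -> gg; B -> g; N -> d.

S -> d | g | dB | gB | gg; B -> N | S | g | BS | NN; N -> S | d | NS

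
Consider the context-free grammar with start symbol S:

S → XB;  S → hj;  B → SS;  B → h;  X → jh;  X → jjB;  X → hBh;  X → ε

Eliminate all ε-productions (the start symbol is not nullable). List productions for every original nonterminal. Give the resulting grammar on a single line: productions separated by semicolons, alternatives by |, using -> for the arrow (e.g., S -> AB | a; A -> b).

S -> B | XB | hj; B -> h | SS; X -> jh | hBh | jjB

Nullable set: {X}.
S -> XB: X nullable, giving B | XB.
Drop X -> ε.
Unchanged (no nullable symbols): S -> hj; B -> SS; B -> h; X -> hBh; X -> jh; X -> jjB.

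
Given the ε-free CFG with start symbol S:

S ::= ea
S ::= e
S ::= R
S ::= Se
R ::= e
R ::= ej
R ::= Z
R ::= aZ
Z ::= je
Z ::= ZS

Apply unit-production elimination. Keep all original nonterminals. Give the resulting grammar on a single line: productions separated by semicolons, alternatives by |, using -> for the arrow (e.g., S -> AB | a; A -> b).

Unit productions: R->Z, S->R.
Unit pairs (A ⇒* B via units): (R,Z), (S,R), (S,Z).
S: inherits non-unit rules of {R, S, Z} → Se | ZS | aZ | e | ea | ej | je.
R: inherits non-unit rules of {R, Z} → ZS | aZ | e | ej | je.
Z: inherits non-unit rules of {Z} → ZS | je.

S -> e | Se | ZS | aZ | ea | ej | je; R -> e | ZS | aZ | ej | je; Z -> ZS | je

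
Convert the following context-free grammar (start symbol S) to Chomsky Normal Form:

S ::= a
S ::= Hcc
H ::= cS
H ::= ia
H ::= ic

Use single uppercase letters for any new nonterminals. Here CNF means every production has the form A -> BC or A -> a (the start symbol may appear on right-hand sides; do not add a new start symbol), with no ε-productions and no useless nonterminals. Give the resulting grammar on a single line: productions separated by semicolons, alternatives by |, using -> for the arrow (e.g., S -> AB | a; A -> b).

No ε-productions.
No unit productions to eliminate.
TERM: introduce C -> a, A -> c, B -> i and substitute in every rule of length ≥2.
BIN: S -> HAA becomes S -> HD, D -> AA.

S -> a | HD; A -> c; B -> i; C -> a; D -> AA; H -> AS | BA | BC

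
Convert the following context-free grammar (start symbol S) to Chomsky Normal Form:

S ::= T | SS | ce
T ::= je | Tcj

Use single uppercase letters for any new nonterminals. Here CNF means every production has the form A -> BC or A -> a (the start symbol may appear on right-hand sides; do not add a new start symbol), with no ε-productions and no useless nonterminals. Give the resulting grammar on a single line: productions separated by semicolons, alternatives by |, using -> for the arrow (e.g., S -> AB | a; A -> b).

S -> AC | BC | SS | TD; A -> c; B -> j; C -> e; D -> AB; E -> AB; T -> BC | TE

No ε-productions.
After unit-elimination: S -> SS | ce | je | Tcj; T -> je | Tcj.
TERM: introduce A -> c, C -> e, B -> j and substitute in every rule of length ≥2.
BIN: S -> TAB becomes S -> TD, D -> AB; T -> TAB becomes T -> TE, E -> AB.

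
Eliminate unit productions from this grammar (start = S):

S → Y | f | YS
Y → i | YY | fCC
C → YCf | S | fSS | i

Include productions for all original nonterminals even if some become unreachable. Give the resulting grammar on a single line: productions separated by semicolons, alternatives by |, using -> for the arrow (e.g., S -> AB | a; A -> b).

S -> f | i | YS | YY | fCC; C -> f | i | YS | YY | YCf | fCC | fSS; Y -> i | YY | fCC

Unit productions: C->S, S->Y.
Unit pairs (A ⇒* B via units): (C,S), (C,Y), (S,Y).
S: inherits non-unit rules of {S, Y} → YS | YY | f | fCC | i.
C: inherits non-unit rules of {C, S, Y} → YCf | YS | YY | f | fCC | fSS | i.
Y: inherits non-unit rules of {Y} → YY | fCC | i.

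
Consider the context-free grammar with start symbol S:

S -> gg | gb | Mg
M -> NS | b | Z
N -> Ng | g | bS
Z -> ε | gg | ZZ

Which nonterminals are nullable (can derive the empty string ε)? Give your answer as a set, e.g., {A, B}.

{M, Z}

Directly nullable (have an ε-rule): {Z}.
M is nullable via M -> Z (every symbol on the right is already known nullable).
Not nullable: N, S — each has a terminal in every rule's right-hand side or depends on a non-nullable symbol.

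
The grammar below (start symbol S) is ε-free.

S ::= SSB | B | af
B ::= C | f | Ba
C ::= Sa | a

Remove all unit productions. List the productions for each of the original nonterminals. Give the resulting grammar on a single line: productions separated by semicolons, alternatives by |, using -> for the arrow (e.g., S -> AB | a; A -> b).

S -> a | f | Ba | Sa | af | SSB; B -> a | f | Ba | Sa; C -> a | Sa

Unit productions: B->C, S->B.
Unit pairs (A ⇒* B via units): (B,C), (S,B), (S,C).
S: inherits non-unit rules of {B, C, S} → Ba | SSB | Sa | a | af | f.
B: inherits non-unit rules of {B, C} → Ba | Sa | a | f.
C: inherits non-unit rules of {C} → Sa | a.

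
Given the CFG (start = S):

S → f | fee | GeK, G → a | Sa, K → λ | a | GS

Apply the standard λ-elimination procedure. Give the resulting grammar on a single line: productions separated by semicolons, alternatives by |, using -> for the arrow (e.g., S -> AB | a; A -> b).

Nullable set: {K}.
S -> GeK: K nullable, giving Ge | GeK.
Drop K -> λ.
Unchanged (no nullable symbols): S -> f; S -> fee; G -> Sa; G -> a; K -> GS; K -> a.

S -> f | Ge | GeK | fee; G -> a | Sa; K -> a | GS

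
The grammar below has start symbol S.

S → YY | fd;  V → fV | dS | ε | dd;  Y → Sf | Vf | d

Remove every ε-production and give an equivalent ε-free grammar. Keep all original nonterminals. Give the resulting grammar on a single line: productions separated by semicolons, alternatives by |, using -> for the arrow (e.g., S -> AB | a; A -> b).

Nullable set: {V}.
Drop V -> ε.
V -> fV: V nullable, giving f | fV.
Y -> Vf: V nullable, giving Vf | f.
Unchanged (no nullable symbols): S -> YY; S -> fd; V -> dS; V -> dd; Y -> Sf; Y -> d.

S -> YY | fd; V -> f | dS | dd | fV; Y -> d | f | Sf | Vf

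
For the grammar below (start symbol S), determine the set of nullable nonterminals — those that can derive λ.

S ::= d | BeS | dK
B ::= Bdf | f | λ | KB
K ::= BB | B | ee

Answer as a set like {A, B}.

{B, K}

Directly nullable (have an ε-rule): {B}.
K is nullable via K -> B (every symbol on the right is already known nullable).
Not nullable: S — each has a terminal in every rule's right-hand side or depends on a non-nullable symbol.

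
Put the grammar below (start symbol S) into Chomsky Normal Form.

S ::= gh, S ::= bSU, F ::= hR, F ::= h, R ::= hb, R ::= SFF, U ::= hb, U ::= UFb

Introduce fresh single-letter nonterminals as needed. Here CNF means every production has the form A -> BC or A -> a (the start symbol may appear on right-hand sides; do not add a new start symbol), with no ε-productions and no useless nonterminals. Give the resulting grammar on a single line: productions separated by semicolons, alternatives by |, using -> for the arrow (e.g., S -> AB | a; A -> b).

S -> BE | CA; A -> h; B -> b; C -> g; D -> FF; E -> SU; F -> h | AR; G -> FB; R -> AB | SD; U -> AB | UG

No ε-productions.
No unit productions to eliminate.
TERM: introduce B -> b, C -> g, A -> h and substitute in every rule of length ≥2.
BIN: R -> SFF becomes R -> SD, D -> FF; S -> BSU becomes S -> BE, E -> SU; U -> UFB becomes U -> UG, G -> FB.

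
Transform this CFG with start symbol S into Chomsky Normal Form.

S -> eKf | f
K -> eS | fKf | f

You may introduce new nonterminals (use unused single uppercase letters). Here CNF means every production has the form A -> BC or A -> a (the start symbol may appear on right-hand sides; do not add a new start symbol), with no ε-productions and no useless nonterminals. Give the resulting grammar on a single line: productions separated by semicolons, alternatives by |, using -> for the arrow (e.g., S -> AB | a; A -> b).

S -> f | AD; A -> e; B -> f; C -> KB; D -> KB; K -> f | AS | BC

No ε-productions.
No unit productions to eliminate.
TERM: introduce A -> e, B -> f and substitute in every rule of length ≥2.
BIN: K -> BKB becomes K -> BC, C -> KB; S -> AKB becomes S -> AD, D -> KB.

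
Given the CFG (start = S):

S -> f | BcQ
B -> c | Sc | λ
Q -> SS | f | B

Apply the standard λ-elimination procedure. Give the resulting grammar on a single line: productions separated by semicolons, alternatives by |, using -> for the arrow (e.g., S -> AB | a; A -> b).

S -> c | f | Bc | cQ | BcQ; B -> c | Sc; Q -> B | f | SS

Nullable set: {B, Q}.
S -> BcQ: B, Q nullable, giving Bc | BcQ | c | cQ.
Drop B -> λ.
Q -> B: B nullable, giving B.
Unchanged (no nullable symbols): S -> f; B -> Sc; B -> c; Q -> SS; Q -> f.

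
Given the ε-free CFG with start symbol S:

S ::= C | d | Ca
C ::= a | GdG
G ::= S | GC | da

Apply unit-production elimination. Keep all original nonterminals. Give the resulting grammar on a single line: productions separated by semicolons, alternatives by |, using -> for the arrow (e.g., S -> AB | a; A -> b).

S -> a | d | Ca | GdG; C -> a | GdG; G -> a | d | Ca | GC | da | GdG

Unit productions: G->S, S->C.
Unit pairs (A ⇒* B via units): (G,C), (G,S), (S,C).
S: inherits non-unit rules of {C, S} → Ca | GdG | a | d.
C: inherits non-unit rules of {C} → GdG | a.
G: inherits non-unit rules of {C, G, S} → Ca | GC | GdG | a | d | da.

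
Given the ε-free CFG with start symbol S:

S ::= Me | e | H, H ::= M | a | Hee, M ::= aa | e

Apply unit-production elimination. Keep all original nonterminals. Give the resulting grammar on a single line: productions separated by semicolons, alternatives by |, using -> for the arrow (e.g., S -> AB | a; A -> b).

Unit productions: H->M, S->H.
Unit pairs (A ⇒* B via units): (H,M), (S,H), (S,M).
S: inherits non-unit rules of {H, M, S} → Hee | Me | a | aa | e.
H: inherits non-unit rules of {H, M} → Hee | a | aa | e.
M: inherits non-unit rules of {M} → aa | e.

S -> a | e | Me | aa | Hee; H -> a | e | aa | Hee; M -> e | aa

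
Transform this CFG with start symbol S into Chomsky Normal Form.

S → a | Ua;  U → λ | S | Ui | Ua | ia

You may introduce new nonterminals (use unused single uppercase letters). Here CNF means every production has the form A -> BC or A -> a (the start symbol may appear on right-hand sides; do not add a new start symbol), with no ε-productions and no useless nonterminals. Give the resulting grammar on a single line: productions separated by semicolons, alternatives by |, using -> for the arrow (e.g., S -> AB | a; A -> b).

S -> a | UA; A -> a; B -> i; U -> a | i | BA | UA | UB

Nullable: {U}; after ε-elimination: S -> a | Ua; U -> S | a | i | Ua | Ui | ia.
After unit-elimination: S -> a | Ua; U -> a | i | Ua | Ui | ia.
TERM: introduce A -> a, B -> i and substitute in every rule of length ≥2.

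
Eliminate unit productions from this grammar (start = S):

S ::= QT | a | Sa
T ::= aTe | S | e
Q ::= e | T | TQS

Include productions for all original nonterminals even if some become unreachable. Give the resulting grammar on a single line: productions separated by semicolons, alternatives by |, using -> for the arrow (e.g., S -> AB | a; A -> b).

Unit productions: Q->T, T->S.
Unit pairs (A ⇒* B via units): (Q,S), (Q,T), (T,S).
S: inherits non-unit rules of {S} → QT | Sa | a.
Q: inherits non-unit rules of {Q, S, T} → QT | Sa | TQS | a | aTe | e.
T: inherits non-unit rules of {S, T} → QT | Sa | a | aTe | e.

S -> a | QT | Sa; Q -> a | e | QT | Sa | TQS | aTe; T -> a | e | QT | Sa | aTe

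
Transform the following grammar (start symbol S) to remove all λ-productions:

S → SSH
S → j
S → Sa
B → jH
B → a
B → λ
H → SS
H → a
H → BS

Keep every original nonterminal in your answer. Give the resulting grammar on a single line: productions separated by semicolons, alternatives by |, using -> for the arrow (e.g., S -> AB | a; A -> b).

S -> j | Sa | SSH; B -> a | jH; H -> S | a | BS | SS

Nullable set: {B}.
Drop B -> λ.
H -> BS: B nullable, giving BS | S.
Unchanged (no nullable symbols): S -> SSH; S -> Sa; S -> j; B -> a; B -> jH; H -> SS; H -> a.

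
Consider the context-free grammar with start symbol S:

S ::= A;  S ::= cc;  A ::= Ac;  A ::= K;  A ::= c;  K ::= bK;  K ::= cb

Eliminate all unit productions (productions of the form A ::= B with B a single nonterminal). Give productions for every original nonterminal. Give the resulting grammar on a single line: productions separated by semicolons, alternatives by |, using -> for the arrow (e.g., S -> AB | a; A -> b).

Unit productions: A->K, S->A.
Unit pairs (A ⇒* B via units): (A,K), (S,A), (S,K).
S: inherits non-unit rules of {A, K, S} → Ac | bK | c | cb | cc.
A: inherits non-unit rules of {A, K} → Ac | bK | c | cb.
K: inherits non-unit rules of {K} → bK | cb.

S -> c | Ac | bK | cb | cc; A -> c | Ac | bK | cb; K -> bK | cb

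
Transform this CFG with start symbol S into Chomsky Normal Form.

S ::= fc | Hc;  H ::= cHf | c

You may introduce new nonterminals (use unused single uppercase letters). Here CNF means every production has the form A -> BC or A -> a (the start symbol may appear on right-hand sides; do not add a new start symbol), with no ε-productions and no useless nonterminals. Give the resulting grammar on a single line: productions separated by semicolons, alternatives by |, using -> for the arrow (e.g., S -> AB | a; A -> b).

No ε-productions.
No unit productions to eliminate.
TERM: introduce A -> c, B -> f and substitute in every rule of length ≥2.
BIN: H -> AHB becomes H -> AC, C -> HB.

S -> BA | HA; A -> c; B -> f; C -> HB; H -> c | AC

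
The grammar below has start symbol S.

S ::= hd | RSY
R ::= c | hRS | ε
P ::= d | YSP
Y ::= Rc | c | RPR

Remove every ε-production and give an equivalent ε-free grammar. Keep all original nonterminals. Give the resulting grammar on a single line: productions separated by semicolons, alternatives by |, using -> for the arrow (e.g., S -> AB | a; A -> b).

S -> SY | hd | RSY; P -> d | YSP; R -> c | hS | hRS; Y -> P | c | PR | RP | Rc | RPR

Nullable set: {R}.
S -> RSY: R nullable, giving RSY | SY.
Drop R -> ε.
R -> hRS: R nullable, giving hRS | hS.
Y -> RPR: R, R nullable, giving P | PR | RP | RPR.
Y -> Rc: R nullable, giving Rc | c.
Unchanged (no nullable symbols): S -> hd; P -> YSP; P -> d; R -> c; Y -> c.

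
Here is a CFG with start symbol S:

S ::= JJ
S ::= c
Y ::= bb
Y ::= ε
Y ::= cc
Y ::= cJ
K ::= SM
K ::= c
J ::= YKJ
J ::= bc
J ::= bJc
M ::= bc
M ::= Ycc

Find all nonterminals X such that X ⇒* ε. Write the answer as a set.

{Y}

Directly nullable (have an ε-rule): {Y}.
Not nullable: J, K, M, S — each has a terminal in every rule's right-hand side or depends on a non-nullable symbol.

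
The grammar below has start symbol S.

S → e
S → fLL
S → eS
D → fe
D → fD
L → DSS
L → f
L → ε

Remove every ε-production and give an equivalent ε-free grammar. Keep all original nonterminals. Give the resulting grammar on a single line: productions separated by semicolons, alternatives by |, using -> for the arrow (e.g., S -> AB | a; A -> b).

S -> e | f | eS | fL | fLL; D -> fD | fe; L -> f | DSS

Nullable set: {L}.
S -> fLL: L, L nullable, giving f | fL | fLL.
Drop L -> ε.
Unchanged (no nullable symbols): S -> e; S -> eS; D -> fD; D -> fe; L -> DSS; L -> f.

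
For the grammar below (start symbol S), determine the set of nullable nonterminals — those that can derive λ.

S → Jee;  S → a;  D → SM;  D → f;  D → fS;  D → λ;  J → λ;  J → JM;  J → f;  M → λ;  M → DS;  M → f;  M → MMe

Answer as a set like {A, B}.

{D, J, M}

Directly nullable (have an ε-rule): {D, J, M}.
Not nullable: S — each has a terminal in every rule's right-hand side or depends on a non-nullable symbol.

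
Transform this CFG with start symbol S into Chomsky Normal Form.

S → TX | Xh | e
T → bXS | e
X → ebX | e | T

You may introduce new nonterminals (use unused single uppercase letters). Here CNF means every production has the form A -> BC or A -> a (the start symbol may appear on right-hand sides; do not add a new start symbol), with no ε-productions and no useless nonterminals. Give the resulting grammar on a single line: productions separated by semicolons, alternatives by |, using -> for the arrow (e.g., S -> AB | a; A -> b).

No ε-productions.
After unit-elimination: S -> e | TX | Xh; T -> e | bXS; X -> e | bXS | ebX.
TERM: introduce B -> b, C -> e, A -> h and substitute in every rule of length ≥2.
BIN: T -> BXS becomes T -> BD, D -> XS; X -> BXS becomes X -> BE, E -> XS; X -> CBX becomes X -> CF, F -> BX.

S -> e | TX | XA; A -> h; B -> b; C -> e; D -> XS; E -> XS; F -> BX; T -> e | BD; X -> e | BE | CF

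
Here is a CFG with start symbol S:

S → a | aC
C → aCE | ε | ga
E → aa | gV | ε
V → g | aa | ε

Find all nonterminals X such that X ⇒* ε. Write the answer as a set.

Directly nullable (have an ε-rule): {C, E, V}.
Not nullable: S — each has a terminal in every rule's right-hand side or depends on a non-nullable symbol.

{C, E, V}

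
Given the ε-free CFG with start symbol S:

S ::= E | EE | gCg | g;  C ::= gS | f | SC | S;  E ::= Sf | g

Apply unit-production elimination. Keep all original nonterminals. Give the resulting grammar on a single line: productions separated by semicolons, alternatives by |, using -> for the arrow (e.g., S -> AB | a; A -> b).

S -> g | EE | Sf | gCg; C -> f | g | EE | SC | Sf | gS | gCg; E -> g | Sf

Unit productions: C->S, S->E.
Unit pairs (A ⇒* B via units): (C,E), (C,S), (S,E).
S: inherits non-unit rules of {E, S} → EE | Sf | g | gCg.
C: inherits non-unit rules of {C, E, S} → EE | SC | Sf | f | g | gCg | gS.
E: inherits non-unit rules of {E} → Sf | g.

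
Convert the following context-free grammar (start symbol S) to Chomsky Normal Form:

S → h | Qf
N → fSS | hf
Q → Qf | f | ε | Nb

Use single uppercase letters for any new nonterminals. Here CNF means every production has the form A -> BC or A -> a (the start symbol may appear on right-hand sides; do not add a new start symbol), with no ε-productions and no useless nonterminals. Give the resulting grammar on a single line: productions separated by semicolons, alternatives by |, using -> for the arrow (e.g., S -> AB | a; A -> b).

S -> f | h | QA; A -> f; B -> h; C -> b; D -> SS; N -> AD | BA; Q -> f | NC | QA

Nullable: {Q}; after ε-elimination: S -> f | h | Qf; N -> hf | fSS; Q -> f | Nb | Qf.
No unit productions to eliminate.
TERM: introduce C -> b, A -> f, B -> h and substitute in every rule of length ≥2.
BIN: N -> ASS becomes N -> AD, D -> SS.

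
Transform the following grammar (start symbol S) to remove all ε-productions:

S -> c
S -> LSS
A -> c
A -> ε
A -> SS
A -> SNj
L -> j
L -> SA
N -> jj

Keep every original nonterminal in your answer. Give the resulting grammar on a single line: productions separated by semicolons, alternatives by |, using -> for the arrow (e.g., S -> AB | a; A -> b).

S -> c | LSS; A -> c | SS | SNj; L -> S | j | SA; N -> jj

Nullable set: {A}.
Drop A -> ε.
L -> SA: A nullable, giving S | SA.
Unchanged (no nullable symbols): S -> LSS; S -> c; A -> SNj; A -> SS; A -> c; L -> j; N -> jj.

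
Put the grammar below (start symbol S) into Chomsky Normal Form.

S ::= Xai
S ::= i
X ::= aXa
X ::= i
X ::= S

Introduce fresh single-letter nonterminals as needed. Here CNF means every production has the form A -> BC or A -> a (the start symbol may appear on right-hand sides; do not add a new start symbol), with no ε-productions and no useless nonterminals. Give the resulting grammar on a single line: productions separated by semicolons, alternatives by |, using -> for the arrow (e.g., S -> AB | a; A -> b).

No ε-productions.
After unit-elimination: S -> i | Xai; X -> i | Xai | aXa.
TERM: introduce A -> a, B -> i and substitute in every rule of length ≥2.
BIN: S -> XAB becomes S -> XC, C -> AB; X -> AXA becomes X -> AD, D -> XA; X -> XAB becomes X -> XE, E -> AB.

S -> i | XC; A -> a; B -> i; C -> AB; D -> XA; E -> AB; X -> i | AD | XE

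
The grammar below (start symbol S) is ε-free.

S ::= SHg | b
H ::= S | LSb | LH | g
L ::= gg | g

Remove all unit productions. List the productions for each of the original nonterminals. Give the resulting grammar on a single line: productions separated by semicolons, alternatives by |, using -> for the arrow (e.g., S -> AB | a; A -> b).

Unit productions: H->S.
Unit pairs (A ⇒* B via units): (H,S).
S: inherits non-unit rules of {S} → SHg | b.
H: inherits non-unit rules of {H, S} → LH | LSb | SHg | b | g.
L: inherits non-unit rules of {L} → g | gg.

S -> b | SHg; H -> b | g | LH | LSb | SHg; L -> g | gg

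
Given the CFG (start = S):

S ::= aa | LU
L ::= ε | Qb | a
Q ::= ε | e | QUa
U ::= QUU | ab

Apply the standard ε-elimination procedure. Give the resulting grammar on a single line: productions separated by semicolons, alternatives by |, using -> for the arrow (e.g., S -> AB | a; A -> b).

S -> U | LU | aa; L -> a | b | Qb; Q -> e | Ua | QUa; U -> UU | ab | QUU

Nullable set: {L, Q}.
S -> LU: L nullable, giving LU | U.
Drop L -> ε.
L -> Qb: Q nullable, giving Qb | b.
Drop Q -> ε.
Q -> QUa: Q nullable, giving QUa | Ua.
U -> QUU: Q nullable, giving QUU | UU.
Unchanged (no nullable symbols): S -> aa; L -> a; Q -> e; U -> ab.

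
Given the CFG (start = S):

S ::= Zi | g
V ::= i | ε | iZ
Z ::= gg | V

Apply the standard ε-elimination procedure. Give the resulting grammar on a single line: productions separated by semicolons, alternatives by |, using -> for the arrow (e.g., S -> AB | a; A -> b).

Nullable set: {V, Z}.
S -> Zi: Z nullable, giving Zi | i.
Drop V -> ε.
V -> iZ: Z nullable, giving i | iZ.
Z -> V: V nullable, giving V.
Unchanged (no nullable symbols): S -> g; V -> i; Z -> gg.

S -> g | i | Zi; V -> i | iZ; Z -> V | gg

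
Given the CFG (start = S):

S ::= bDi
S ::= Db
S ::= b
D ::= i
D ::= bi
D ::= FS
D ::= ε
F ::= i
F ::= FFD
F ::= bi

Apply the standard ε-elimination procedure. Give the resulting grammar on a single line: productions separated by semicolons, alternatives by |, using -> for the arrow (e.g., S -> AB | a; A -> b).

S -> b | Db | bi | bDi; D -> i | FS | bi; F -> i | FF | bi | FFD

Nullable set: {D}.
S -> Db: D nullable, giving Db | b.
S -> bDi: D nullable, giving bDi | bi.
Drop D -> ε.
F -> FFD: D nullable, giving FF | FFD.
Unchanged (no nullable symbols): S -> b; D -> FS; D -> bi; D -> i; F -> bi; F -> i.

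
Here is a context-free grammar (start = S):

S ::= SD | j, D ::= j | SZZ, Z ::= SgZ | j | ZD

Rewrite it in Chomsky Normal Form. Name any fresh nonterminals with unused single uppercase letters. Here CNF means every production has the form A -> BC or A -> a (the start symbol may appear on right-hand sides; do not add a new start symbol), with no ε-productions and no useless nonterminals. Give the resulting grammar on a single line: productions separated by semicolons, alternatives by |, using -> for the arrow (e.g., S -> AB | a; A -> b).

S -> j | SD; A -> g; B -> ZZ; C -> AZ; D -> j | SB; Z -> j | SC | ZD

No ε-productions.
No unit productions to eliminate.
TERM: introduce A -> g and substitute in every rule of length ≥2.
BIN: D -> SZZ becomes D -> SB, B -> ZZ; Z -> SAZ becomes Z -> SC, C -> AZ.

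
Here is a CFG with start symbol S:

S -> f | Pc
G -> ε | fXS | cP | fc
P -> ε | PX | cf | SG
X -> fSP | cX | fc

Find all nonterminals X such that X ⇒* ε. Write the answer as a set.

Directly nullable (have an ε-rule): {G, P}.
Not nullable: S, X — each has a terminal in every rule's right-hand side or depends on a non-nullable symbol.

{G, P}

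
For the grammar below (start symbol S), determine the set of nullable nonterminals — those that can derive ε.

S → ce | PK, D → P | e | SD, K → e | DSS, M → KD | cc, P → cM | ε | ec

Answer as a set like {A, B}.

Directly nullable (have an ε-rule): {P}.
D is nullable via D -> P (every symbol on the right is already known nullable).
Not nullable: K, M, S — each has a terminal in every rule's right-hand side or depends on a non-nullable symbol.

{D, P}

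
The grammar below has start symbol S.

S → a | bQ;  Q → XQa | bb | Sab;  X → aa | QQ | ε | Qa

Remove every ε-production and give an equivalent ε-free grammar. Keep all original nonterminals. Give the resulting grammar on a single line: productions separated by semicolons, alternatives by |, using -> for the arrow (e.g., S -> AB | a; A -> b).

S -> a | bQ; Q -> Qa | bb | Sab | XQa; X -> QQ | Qa | aa

Nullable set: {X}.
Q -> XQa: X nullable, giving Qa | XQa.
Drop X -> ε.
Unchanged (no nullable symbols): S -> a; S -> bQ; Q -> Sab; Q -> bb; X -> QQ; X -> Qa; X -> aa.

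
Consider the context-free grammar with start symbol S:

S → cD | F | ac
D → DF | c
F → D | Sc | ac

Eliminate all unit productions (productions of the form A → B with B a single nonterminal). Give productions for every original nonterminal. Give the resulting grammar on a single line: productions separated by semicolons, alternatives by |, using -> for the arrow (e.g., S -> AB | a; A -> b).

S -> c | DF | Sc | ac | cD; D -> c | DF; F -> c | DF | Sc | ac

Unit productions: F->D, S->F.
Unit pairs (A ⇒* B via units): (F,D), (S,D), (S,F).
S: inherits non-unit rules of {D, F, S} → DF | Sc | ac | c | cD.
D: inherits non-unit rules of {D} → DF | c.
F: inherits non-unit rules of {D, F} → DF | Sc | ac | c.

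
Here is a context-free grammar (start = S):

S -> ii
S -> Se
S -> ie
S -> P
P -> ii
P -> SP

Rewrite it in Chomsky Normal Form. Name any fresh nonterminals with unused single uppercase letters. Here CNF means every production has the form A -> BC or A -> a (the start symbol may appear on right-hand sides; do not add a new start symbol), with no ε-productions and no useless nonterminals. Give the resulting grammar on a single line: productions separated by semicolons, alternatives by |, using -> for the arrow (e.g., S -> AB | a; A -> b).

No ε-productions.
After unit-elimination: S -> SP | Se | ie | ii; P -> SP | ii.
TERM: introduce B -> e, A -> i and substitute in every rule of length ≥2.

S -> AA | AB | SB | SP; A -> i; B -> e; P -> AA | SP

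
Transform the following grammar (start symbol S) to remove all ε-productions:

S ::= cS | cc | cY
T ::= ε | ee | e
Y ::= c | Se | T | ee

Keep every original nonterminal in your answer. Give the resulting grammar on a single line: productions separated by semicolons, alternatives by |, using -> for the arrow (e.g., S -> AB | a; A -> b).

Nullable set: {T, Y}.
S -> cY: Y nullable, giving c | cY.
Drop T -> ε.
Y -> T: T nullable, giving T.
Unchanged (no nullable symbols): S -> cS; S -> cc; T -> e; T -> ee; Y -> Se; Y -> c; Y -> ee.

S -> c | cS | cY | cc; T -> e | ee; Y -> T | c | Se | ee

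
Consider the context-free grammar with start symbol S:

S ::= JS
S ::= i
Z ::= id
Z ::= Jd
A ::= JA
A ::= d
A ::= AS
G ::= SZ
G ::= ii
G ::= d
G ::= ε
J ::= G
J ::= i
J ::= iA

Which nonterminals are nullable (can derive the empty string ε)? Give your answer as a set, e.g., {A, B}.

Directly nullable (have an ε-rule): {G}.
J is nullable via J -> G (every symbol on the right is already known nullable).
Not nullable: A, S, Z — each has a terminal in every rule's right-hand side or depends on a non-nullable symbol.

{G, J}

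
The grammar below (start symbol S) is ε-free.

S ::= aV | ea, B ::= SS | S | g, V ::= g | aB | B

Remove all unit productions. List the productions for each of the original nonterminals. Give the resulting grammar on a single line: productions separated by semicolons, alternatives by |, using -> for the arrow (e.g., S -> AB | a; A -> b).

S -> aV | ea; B -> g | SS | aV | ea; V -> g | SS | aB | aV | ea

Unit productions: B->S, V->B.
Unit pairs (A ⇒* B via units): (B,S), (V,B), (V,S).
S: inherits non-unit rules of {S} → aV | ea.
B: inherits non-unit rules of {B, S} → SS | aV | ea | g.
V: inherits non-unit rules of {B, S, V} → SS | aB | aV | ea | g.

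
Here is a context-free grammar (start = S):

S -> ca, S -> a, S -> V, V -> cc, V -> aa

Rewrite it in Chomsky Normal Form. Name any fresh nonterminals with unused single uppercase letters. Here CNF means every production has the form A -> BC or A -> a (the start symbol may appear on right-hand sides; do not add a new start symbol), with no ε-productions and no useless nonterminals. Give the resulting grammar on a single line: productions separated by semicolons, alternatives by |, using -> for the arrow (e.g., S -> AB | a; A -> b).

S -> a | AA | BA | BB; A -> a; B -> c

No ε-productions.
After unit-elimination: S -> a | aa | ca | cc; V -> aa | cc.
TERM: introduce A -> a, B -> c and substitute in every rule of length ≥2.
Drop unreachable/unproductive: V.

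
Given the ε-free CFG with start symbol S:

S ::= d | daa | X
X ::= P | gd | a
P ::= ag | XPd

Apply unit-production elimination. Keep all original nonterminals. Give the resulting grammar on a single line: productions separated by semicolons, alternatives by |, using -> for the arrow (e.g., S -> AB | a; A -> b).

S -> a | d | ag | gd | XPd | daa; P -> ag | XPd; X -> a | ag | gd | XPd

Unit productions: S->X, X->P.
Unit pairs (A ⇒* B via units): (S,P), (S,X), (X,P).
S: inherits non-unit rules of {P, S, X} → XPd | a | ag | d | daa | gd.
P: inherits non-unit rules of {P} → XPd | ag.
X: inherits non-unit rules of {P, X} → XPd | a | ag | gd.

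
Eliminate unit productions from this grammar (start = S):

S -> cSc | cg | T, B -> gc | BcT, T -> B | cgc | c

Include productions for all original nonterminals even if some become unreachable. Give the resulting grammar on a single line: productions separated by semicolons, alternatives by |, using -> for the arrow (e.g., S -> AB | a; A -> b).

S -> c | cg | gc | BcT | cSc | cgc; B -> gc | BcT; T -> c | gc | BcT | cgc

Unit productions: S->T, T->B.
Unit pairs (A ⇒* B via units): (S,B), (S,T), (T,B).
S: inherits non-unit rules of {B, S, T} → BcT | c | cSc | cg | cgc | gc.
B: inherits non-unit rules of {B} → BcT | gc.
T: inherits non-unit rules of {B, T} → BcT | c | cgc | gc.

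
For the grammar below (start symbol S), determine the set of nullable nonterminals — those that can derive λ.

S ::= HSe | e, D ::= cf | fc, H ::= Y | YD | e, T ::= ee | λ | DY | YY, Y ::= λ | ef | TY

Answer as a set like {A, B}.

{H, T, Y}

Directly nullable (have an ε-rule): {T, Y}.
H is nullable via H -> Y (every symbol on the right is already known nullable).
Not nullable: D, S — each has a terminal in every rule's right-hand side or depends on a non-nullable symbol.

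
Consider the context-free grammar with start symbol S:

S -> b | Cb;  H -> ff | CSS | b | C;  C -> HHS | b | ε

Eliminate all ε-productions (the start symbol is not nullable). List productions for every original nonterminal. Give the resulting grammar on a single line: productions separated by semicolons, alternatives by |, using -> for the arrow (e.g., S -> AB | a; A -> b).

S -> b | Cb; C -> S | b | HS | HHS; H -> C | b | SS | ff | CSS

Nullable set: {C, H}.
S -> Cb: C nullable, giving Cb | b.
Drop C -> ε.
C -> HHS: H, H nullable, giving HHS | HS | S.
H -> C: C nullable, giving C.
H -> CSS: C nullable, giving CSS | SS.
Unchanged (no nullable symbols): S -> b; C -> b; H -> b; H -> ff.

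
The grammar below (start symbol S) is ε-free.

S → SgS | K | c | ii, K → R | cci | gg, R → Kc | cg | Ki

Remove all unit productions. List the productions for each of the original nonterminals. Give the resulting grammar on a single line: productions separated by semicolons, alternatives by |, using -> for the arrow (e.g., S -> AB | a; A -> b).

Unit productions: K->R, S->K.
Unit pairs (A ⇒* B via units): (K,R), (S,K), (S,R).
S: inherits non-unit rules of {K, R, S} → Kc | Ki | SgS | c | cci | cg | gg | ii.
K: inherits non-unit rules of {K, R} → Kc | Ki | cci | cg | gg.
R: inherits non-unit rules of {R} → Kc | Ki | cg.

S -> c | Kc | Ki | cg | gg | ii | SgS | cci; K -> Kc | Ki | cg | gg | cci; R -> Kc | Ki | cg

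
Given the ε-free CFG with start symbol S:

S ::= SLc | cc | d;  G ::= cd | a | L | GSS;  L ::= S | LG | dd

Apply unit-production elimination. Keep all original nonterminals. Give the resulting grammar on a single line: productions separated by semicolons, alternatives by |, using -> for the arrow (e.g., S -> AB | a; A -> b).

S -> d | cc | SLc; G -> a | d | LG | cc | cd | dd | GSS | SLc; L -> d | LG | cc | dd | SLc

Unit productions: G->L, L->S.
Unit pairs (A ⇒* B via units): (G,L), (G,S), (L,S).
S: inherits non-unit rules of {S} → SLc | cc | d.
G: inherits non-unit rules of {G, L, S} → GSS | LG | SLc | a | cc | cd | d | dd.
L: inherits non-unit rules of {L, S} → LG | SLc | cc | d | dd.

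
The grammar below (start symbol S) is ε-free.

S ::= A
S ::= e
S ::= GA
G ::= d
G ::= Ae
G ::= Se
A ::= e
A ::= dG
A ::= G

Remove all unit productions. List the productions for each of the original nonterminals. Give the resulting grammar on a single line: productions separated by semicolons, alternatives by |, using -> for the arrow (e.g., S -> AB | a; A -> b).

Unit productions: A->G, S->A.
Unit pairs (A ⇒* B via units): (A,G), (S,A), (S,G).
S: inherits non-unit rules of {A, G, S} → Ae | GA | Se | d | dG | e.
A: inherits non-unit rules of {A, G} → Ae | Se | d | dG | e.
G: inherits non-unit rules of {G} → Ae | Se | d.

S -> d | e | Ae | GA | Se | dG; A -> d | e | Ae | Se | dG; G -> d | Ae | Se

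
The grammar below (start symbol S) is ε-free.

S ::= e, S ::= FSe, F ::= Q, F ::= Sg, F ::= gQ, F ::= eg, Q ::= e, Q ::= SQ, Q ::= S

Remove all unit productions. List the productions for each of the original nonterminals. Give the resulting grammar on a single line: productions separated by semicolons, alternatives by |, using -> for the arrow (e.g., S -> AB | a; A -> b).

Unit productions: F->Q, Q->S.
Unit pairs (A ⇒* B via units): (F,Q), (F,S), (Q,S).
S: inherits non-unit rules of {S} → FSe | e.
F: inherits non-unit rules of {F, Q, S} → FSe | SQ | Sg | e | eg | gQ.
Q: inherits non-unit rules of {Q, S} → FSe | SQ | e.

S -> e | FSe; F -> e | SQ | Sg | eg | gQ | FSe; Q -> e | SQ | FSe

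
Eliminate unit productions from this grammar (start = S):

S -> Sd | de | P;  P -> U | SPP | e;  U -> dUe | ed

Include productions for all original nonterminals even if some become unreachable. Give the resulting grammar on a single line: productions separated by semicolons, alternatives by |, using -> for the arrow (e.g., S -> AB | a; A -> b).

S -> e | Sd | de | ed | SPP | dUe; P -> e | ed | SPP | dUe; U -> ed | dUe

Unit productions: P->U, S->P.
Unit pairs (A ⇒* B via units): (P,U), (S,P), (S,U).
S: inherits non-unit rules of {P, S, U} → SPP | Sd | dUe | de | e | ed.
P: inherits non-unit rules of {P, U} → SPP | dUe | e | ed.
U: inherits non-unit rules of {U} → dUe | ed.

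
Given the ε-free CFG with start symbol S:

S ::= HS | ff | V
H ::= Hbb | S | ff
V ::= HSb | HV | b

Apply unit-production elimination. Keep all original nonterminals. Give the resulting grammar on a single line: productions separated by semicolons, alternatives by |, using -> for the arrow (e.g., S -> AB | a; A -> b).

S -> b | HS | HV | ff | HSb; H -> b | HS | HV | ff | HSb | Hbb; V -> b | HV | HSb

Unit productions: H->S, S->V.
Unit pairs (A ⇒* B via units): (H,S), (H,V), (S,V).
S: inherits non-unit rules of {S, V} → HS | HSb | HV | b | ff.
H: inherits non-unit rules of {H, S, V} → HS | HSb | HV | Hbb | b | ff.
V: inherits non-unit rules of {V} → HSb | HV | b.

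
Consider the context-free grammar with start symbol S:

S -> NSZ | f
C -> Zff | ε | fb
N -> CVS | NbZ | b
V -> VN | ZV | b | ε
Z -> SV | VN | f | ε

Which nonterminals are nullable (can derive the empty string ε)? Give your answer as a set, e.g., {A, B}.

{C, V, Z}

Directly nullable (have an ε-rule): {C, V, Z}.
Not nullable: N, S — each has a terminal in every rule's right-hand side or depends on a non-nullable symbol.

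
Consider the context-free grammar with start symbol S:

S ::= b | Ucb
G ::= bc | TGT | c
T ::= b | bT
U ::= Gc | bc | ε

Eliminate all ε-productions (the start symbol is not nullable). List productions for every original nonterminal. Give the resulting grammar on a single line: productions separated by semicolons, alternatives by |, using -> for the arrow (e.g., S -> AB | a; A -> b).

Nullable set: {U}.
S -> Ucb: U nullable, giving Ucb | cb.
Drop U -> ε.
Unchanged (no nullable symbols): S -> b; G -> TGT; G -> bc; G -> c; T -> b; T -> bT; U -> Gc; U -> bc.

S -> b | cb | Ucb; G -> c | bc | TGT; T -> b | bT; U -> Gc | bc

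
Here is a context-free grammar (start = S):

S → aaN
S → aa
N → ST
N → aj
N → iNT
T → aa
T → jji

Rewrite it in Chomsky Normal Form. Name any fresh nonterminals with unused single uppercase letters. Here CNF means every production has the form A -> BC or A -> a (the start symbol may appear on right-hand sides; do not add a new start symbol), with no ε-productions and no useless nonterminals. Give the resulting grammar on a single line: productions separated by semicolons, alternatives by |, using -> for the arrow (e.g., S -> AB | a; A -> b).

No ε-productions.
No unit productions to eliminate.
TERM: introduce A -> a, C -> i, B -> j and substitute in every rule of length ≥2.
BIN: N -> CNT becomes N -> CD, D -> NT; S -> AAN becomes S -> AE, E -> AN; T -> BBC becomes T -> BF, F -> BC.

S -> AA | AE; A -> a; B -> j; C -> i; D -> NT; E -> AN; F -> BC; N -> AB | CD | ST; T -> AA | BF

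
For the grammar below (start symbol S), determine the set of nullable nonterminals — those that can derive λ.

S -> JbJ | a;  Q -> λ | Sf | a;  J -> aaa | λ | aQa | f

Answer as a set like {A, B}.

Directly nullable (have an ε-rule): {J, Q}.
Not nullable: S — each has a terminal in every rule's right-hand side or depends on a non-nullable symbol.

{J, Q}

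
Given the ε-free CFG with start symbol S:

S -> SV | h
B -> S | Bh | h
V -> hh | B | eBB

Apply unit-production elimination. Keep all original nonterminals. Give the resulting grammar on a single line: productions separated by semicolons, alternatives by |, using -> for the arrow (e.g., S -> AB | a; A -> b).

S -> h | SV; B -> h | Bh | SV; V -> h | Bh | SV | hh | eBB

Unit productions: B->S, V->B.
Unit pairs (A ⇒* B via units): (B,S), (V,B), (V,S).
S: inherits non-unit rules of {S} → SV | h.
B: inherits non-unit rules of {B, S} → Bh | SV | h.
V: inherits non-unit rules of {B, S, V} → Bh | SV | eBB | h | hh.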